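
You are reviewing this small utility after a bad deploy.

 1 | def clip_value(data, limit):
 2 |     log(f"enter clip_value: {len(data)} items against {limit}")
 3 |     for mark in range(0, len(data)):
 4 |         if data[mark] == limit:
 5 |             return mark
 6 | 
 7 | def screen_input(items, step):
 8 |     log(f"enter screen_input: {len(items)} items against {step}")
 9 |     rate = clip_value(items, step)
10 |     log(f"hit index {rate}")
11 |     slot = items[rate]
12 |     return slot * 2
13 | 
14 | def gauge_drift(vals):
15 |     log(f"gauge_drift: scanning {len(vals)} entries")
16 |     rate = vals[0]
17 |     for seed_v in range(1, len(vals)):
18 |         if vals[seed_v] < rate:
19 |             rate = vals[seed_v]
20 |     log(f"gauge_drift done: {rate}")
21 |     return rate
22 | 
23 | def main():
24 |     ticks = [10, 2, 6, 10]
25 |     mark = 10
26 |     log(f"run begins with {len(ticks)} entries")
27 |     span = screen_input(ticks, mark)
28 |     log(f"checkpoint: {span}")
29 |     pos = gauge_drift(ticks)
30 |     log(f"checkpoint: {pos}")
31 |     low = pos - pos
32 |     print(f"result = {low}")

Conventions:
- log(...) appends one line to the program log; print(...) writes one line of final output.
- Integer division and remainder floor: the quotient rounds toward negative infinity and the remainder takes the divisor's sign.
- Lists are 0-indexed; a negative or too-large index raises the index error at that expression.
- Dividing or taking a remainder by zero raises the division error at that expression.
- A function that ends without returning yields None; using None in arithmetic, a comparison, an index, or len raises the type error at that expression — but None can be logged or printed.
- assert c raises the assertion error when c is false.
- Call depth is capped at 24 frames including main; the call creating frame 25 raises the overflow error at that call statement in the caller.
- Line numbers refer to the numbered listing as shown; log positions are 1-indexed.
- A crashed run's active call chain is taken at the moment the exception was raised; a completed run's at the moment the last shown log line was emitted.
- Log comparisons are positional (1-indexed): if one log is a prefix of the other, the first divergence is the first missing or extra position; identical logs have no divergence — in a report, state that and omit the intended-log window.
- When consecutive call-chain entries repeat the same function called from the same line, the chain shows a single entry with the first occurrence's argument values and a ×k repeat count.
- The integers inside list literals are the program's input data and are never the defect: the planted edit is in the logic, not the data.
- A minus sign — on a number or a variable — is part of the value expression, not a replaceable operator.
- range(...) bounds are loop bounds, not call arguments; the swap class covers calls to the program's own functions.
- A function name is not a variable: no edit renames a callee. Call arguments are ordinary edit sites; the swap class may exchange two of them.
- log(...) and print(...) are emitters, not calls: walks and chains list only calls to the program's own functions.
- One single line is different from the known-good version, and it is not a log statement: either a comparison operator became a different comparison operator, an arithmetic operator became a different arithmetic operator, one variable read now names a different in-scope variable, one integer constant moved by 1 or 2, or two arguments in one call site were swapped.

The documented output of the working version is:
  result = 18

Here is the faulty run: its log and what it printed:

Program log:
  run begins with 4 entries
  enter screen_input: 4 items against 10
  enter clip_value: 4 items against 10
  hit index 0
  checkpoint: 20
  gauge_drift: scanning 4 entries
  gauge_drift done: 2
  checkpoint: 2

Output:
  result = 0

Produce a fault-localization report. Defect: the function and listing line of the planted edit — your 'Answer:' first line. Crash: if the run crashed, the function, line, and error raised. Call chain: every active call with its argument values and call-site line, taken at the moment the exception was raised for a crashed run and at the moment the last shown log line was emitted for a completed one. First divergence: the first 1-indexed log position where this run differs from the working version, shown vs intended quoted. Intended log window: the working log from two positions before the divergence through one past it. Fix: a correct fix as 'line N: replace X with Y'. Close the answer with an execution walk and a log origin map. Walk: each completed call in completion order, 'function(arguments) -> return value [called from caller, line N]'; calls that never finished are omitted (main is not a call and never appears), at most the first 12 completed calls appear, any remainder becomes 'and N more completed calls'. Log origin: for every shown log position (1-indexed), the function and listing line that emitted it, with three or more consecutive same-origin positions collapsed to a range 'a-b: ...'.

Answer: the defect is in main at line 31.
Key observation: Log streams are identical — the defect surfaces only in the printed output.
Call chain: main.
First divergence: none — the logs agree in full.
Execution walk:
  clip_value([10, 2, 6, 10], 10) -> 0  [called from screen_input, line 9]
  screen_input([10, 2, 6, 10], 10) -> 20  [called from main, line 27]
  gauge_drift([10, 2, 6, 10]) -> 2  [called from main, line 29]
Log origin:
  1: emitted by main (line 26)
  2: emitted by screen_input (line 8)
  3: emitted by clip_value (line 2)
  4: emitted by screen_input (line 10)
  5: emitted by main (line 28)
  6: emitted by gauge_drift (line 15)
  7: emitted by gauge_drift (line 20)
  8: emitted by main (line 30)
A correct fix: line 31: replace `pos - pos` with `span - pos`.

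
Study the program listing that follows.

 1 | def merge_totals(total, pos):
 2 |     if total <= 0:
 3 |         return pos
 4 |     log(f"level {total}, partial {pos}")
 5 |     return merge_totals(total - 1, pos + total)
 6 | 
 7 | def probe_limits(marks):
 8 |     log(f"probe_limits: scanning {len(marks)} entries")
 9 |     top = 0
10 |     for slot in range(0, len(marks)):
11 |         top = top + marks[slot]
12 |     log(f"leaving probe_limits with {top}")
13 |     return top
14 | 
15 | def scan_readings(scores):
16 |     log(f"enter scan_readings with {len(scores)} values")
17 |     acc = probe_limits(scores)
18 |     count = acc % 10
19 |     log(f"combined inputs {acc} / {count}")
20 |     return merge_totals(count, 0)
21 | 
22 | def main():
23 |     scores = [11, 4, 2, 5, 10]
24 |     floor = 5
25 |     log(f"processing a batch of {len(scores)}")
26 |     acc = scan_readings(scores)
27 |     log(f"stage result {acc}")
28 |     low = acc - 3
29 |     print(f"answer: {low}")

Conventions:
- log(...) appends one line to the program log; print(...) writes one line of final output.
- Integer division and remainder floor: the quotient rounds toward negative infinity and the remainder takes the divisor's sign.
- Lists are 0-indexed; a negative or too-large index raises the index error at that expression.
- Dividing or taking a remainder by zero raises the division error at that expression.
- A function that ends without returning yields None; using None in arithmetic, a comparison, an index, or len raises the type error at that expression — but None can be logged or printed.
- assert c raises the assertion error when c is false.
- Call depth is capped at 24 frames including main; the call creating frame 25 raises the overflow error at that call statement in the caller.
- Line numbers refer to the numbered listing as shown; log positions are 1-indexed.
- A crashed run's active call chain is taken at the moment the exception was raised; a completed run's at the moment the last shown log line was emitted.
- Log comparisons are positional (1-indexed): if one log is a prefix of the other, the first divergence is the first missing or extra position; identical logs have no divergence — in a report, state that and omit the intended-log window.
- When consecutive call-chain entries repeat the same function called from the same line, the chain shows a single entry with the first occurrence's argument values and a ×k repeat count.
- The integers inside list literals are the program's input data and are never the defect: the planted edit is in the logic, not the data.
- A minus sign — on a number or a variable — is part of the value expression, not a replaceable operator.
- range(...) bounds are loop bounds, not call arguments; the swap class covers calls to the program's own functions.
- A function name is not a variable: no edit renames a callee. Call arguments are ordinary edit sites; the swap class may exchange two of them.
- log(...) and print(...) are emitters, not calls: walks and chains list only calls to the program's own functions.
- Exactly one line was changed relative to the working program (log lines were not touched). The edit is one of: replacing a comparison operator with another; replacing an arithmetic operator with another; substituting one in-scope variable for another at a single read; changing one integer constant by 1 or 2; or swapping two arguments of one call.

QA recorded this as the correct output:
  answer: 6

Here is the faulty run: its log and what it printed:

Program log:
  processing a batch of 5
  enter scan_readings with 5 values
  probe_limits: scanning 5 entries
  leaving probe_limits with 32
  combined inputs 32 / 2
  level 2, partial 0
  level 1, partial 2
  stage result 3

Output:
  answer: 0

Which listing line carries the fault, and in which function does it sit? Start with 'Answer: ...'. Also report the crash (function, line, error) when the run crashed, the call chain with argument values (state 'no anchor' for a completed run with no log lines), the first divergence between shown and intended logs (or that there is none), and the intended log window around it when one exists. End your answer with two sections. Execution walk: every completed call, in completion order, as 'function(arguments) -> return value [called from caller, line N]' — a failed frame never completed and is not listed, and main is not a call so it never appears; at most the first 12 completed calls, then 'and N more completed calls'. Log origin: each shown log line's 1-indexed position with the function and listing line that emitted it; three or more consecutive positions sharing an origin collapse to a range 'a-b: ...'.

Answer: the defect is in main at line 28.
The tell: Log streams are identical — the defect surfaces only in the printed output.
Call chain: main.
First divergence: none; the two logs match at every position.
Execution walk:
  probe_limits([11, 4, 2, 5, 10]) -> 32  [called from scan_readings, line 17]
  merge_totals(0, 3) -> 3  [called from merge_totals, line 5]
  merge_totals(1, 2) -> 3  [called from merge_totals, line 5]
  merge_totals(2, 0) -> 3  [called from scan_readings, line 20]
  scan_readings([11, 4, 2, 5, 10]) -> 3  [called from main, line 26]
Origin of each log line:
  1 — main, line 25
  2 — scan_readings, line 16
  3 — probe_limits, line 8
  4 — probe_limits, line 12
  5 — scan_readings, line 19
  6 — merge_totals, line 4
  7 — merge_totals, line 4
  8 — main, line 27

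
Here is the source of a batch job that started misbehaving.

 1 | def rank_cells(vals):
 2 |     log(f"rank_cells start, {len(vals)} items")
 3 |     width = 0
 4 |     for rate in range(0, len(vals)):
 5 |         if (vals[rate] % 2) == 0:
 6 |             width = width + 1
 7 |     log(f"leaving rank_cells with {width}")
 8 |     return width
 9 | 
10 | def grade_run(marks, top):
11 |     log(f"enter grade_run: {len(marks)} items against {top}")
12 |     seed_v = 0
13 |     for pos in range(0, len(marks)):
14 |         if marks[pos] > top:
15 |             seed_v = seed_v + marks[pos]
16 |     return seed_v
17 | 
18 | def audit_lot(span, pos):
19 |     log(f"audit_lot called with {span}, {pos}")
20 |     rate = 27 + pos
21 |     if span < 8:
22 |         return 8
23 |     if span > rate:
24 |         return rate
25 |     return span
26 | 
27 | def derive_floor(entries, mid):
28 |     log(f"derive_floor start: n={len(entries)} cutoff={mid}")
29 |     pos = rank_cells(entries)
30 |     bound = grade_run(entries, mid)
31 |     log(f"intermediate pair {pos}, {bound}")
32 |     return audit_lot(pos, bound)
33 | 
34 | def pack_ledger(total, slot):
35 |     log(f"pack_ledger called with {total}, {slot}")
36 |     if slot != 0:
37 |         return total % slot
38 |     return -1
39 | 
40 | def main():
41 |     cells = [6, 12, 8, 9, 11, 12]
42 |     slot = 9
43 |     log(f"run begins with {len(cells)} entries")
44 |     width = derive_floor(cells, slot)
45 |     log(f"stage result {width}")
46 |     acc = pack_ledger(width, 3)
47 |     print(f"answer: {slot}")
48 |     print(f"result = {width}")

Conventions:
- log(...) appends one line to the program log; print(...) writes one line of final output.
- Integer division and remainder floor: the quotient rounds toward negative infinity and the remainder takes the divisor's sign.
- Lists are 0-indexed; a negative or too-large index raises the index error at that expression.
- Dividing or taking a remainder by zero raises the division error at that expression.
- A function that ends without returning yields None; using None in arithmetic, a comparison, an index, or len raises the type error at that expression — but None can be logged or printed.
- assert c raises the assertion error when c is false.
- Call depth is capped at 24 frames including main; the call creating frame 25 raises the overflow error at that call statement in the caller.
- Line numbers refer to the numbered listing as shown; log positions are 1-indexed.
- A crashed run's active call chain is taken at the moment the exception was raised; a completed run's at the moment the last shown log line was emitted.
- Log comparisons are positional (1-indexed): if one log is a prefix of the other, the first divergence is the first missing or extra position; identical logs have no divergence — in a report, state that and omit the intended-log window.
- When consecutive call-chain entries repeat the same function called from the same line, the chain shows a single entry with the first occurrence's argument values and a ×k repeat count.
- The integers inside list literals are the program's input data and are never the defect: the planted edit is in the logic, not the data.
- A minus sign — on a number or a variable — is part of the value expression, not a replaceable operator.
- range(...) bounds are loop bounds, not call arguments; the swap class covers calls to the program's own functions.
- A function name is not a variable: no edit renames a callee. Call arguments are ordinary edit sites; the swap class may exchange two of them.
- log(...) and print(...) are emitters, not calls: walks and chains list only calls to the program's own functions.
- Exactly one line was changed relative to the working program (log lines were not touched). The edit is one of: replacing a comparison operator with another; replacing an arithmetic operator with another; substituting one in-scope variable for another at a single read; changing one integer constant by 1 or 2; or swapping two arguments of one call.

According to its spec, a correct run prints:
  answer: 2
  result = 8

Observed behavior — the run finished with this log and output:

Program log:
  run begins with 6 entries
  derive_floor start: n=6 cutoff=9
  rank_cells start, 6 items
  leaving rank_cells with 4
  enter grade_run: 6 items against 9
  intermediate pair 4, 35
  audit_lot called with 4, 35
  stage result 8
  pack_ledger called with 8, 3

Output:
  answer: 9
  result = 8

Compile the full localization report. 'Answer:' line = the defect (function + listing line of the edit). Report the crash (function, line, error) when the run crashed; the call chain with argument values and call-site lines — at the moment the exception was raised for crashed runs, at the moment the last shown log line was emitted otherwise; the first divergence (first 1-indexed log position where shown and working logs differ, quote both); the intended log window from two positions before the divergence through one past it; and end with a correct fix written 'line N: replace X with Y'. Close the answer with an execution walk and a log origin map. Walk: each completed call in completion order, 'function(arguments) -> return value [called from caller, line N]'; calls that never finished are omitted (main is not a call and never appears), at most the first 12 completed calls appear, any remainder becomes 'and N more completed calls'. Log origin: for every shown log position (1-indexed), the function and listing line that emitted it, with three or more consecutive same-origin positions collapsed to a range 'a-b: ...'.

Answer: the defect is in main at line 47.
Key fact: No log line changed; the fault shows up purely in the output.
Call chain: main -> pack_ledger(8, 3) (called at line 46).
First divergence: none — the logs agree in full.
Execution walk:
  rank_cells([6, 12, 8, 9, 11, 12]) -> 4  [called from derive_floor, line 29]
  grade_run([6, 12, 8, 9, 11, 12], 9) -> 35  [called from derive_floor, line 30]
  audit_lot(4, 35) -> 8  [called from derive_floor, line 32]
  derive_floor([6, 12, 8, 9, 11, 12], 9) -> 8  [called from main, line 44]
  pack_ledger(8, 3) -> 2  [called from main, line 46]
Log line origins:
  1: emitted by main (line 43)
  2: emitted by derive_floor (line 28)
  3: emitted by rank_cells (line 2)
  4: emitted by rank_cells (line 7)
  5: emitted by grade_run (line 11)
  6: emitted by derive_floor (line 31)
  7: emitted by audit_lot (line 19)
  8: emitted by main (line 45)
  9: emitted by pack_ledger (line 35)
A correct fix: line 47: replace `slot` with `acc`.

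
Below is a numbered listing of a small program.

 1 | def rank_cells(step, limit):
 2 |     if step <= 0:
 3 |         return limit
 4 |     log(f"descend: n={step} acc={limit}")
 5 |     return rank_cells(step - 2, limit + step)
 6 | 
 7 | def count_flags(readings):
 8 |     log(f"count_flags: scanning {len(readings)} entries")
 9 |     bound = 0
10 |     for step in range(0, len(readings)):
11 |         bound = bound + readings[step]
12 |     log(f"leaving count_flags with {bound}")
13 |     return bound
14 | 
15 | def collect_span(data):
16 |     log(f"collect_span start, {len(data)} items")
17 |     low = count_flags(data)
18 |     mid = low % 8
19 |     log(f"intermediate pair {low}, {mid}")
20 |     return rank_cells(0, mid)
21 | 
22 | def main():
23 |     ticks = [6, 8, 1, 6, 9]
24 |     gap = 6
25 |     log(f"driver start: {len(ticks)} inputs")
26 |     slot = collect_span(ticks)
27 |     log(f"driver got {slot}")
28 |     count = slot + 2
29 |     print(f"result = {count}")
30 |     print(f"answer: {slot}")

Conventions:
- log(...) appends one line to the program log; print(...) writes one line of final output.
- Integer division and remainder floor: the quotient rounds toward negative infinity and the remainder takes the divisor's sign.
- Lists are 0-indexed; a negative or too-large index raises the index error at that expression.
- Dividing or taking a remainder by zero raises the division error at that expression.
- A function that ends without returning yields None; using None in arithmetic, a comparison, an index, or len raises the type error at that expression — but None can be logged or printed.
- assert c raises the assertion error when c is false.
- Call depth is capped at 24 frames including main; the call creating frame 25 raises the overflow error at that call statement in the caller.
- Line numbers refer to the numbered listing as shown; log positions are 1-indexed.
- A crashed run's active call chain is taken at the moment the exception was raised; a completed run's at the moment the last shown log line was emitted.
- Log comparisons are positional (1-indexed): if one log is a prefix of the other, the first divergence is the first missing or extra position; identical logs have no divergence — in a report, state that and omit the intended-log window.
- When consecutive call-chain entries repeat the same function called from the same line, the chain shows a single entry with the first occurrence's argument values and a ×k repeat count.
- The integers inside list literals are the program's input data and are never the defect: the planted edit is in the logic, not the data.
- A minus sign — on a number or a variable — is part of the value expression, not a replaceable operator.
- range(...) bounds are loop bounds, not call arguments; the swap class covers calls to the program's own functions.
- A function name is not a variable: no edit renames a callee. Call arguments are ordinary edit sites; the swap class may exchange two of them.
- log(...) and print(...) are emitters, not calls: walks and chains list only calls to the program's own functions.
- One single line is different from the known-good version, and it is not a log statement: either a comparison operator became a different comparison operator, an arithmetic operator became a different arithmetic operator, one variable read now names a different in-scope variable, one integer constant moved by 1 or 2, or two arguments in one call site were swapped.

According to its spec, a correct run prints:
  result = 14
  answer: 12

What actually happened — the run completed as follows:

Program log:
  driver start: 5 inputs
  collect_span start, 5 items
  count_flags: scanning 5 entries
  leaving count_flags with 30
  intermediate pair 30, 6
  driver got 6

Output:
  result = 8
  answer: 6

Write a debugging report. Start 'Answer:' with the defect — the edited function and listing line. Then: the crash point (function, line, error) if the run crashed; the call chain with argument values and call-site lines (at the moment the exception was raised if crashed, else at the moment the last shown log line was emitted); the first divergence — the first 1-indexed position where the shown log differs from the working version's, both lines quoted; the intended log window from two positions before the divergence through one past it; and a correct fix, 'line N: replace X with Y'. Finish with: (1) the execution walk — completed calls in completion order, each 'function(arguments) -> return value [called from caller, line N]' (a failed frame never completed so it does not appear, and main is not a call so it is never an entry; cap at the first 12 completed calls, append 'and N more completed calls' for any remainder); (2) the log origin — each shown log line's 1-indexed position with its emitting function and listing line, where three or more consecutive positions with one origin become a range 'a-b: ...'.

Answer: the defect is in collect_span at line 20.
Key fact: Position 6 is the first bad log line: 'driver got 6' should read 'descend: n=6 acc=0'.
Call chain: main.
First divergence: position 6 — the shown line 'driver got 6' should read 'descend: n=6 acc=0'.
Intended log window:
  4: leaving count_flags with 30
  5: intermediate pair 30, 6
  6: descend: n=6 acc=0
  7: descend: n=4 acc=6
Execution walk:
  count_flags([6, 8, 1, 6, 9]) -> 30  [called from collect_span, line 17]
  rank_cells(0, 6) -> 6  [called from collect_span, line 20]
  collect_span([6, 8, 1, 6, 9]) -> 6  [called from main, line 26]
Log origins:
  1: emitted by main (line 25)
  2: emitted by collect_span (line 16)
  3: emitted by count_flags (line 8)
  4: emitted by count_flags (line 12)
  5: emitted by collect_span (line 19)
  6: emitted by main (line 27)
A correct fix: line 20: replace `rank_cells(0, mid)` with `rank_cells(mid, 0)`.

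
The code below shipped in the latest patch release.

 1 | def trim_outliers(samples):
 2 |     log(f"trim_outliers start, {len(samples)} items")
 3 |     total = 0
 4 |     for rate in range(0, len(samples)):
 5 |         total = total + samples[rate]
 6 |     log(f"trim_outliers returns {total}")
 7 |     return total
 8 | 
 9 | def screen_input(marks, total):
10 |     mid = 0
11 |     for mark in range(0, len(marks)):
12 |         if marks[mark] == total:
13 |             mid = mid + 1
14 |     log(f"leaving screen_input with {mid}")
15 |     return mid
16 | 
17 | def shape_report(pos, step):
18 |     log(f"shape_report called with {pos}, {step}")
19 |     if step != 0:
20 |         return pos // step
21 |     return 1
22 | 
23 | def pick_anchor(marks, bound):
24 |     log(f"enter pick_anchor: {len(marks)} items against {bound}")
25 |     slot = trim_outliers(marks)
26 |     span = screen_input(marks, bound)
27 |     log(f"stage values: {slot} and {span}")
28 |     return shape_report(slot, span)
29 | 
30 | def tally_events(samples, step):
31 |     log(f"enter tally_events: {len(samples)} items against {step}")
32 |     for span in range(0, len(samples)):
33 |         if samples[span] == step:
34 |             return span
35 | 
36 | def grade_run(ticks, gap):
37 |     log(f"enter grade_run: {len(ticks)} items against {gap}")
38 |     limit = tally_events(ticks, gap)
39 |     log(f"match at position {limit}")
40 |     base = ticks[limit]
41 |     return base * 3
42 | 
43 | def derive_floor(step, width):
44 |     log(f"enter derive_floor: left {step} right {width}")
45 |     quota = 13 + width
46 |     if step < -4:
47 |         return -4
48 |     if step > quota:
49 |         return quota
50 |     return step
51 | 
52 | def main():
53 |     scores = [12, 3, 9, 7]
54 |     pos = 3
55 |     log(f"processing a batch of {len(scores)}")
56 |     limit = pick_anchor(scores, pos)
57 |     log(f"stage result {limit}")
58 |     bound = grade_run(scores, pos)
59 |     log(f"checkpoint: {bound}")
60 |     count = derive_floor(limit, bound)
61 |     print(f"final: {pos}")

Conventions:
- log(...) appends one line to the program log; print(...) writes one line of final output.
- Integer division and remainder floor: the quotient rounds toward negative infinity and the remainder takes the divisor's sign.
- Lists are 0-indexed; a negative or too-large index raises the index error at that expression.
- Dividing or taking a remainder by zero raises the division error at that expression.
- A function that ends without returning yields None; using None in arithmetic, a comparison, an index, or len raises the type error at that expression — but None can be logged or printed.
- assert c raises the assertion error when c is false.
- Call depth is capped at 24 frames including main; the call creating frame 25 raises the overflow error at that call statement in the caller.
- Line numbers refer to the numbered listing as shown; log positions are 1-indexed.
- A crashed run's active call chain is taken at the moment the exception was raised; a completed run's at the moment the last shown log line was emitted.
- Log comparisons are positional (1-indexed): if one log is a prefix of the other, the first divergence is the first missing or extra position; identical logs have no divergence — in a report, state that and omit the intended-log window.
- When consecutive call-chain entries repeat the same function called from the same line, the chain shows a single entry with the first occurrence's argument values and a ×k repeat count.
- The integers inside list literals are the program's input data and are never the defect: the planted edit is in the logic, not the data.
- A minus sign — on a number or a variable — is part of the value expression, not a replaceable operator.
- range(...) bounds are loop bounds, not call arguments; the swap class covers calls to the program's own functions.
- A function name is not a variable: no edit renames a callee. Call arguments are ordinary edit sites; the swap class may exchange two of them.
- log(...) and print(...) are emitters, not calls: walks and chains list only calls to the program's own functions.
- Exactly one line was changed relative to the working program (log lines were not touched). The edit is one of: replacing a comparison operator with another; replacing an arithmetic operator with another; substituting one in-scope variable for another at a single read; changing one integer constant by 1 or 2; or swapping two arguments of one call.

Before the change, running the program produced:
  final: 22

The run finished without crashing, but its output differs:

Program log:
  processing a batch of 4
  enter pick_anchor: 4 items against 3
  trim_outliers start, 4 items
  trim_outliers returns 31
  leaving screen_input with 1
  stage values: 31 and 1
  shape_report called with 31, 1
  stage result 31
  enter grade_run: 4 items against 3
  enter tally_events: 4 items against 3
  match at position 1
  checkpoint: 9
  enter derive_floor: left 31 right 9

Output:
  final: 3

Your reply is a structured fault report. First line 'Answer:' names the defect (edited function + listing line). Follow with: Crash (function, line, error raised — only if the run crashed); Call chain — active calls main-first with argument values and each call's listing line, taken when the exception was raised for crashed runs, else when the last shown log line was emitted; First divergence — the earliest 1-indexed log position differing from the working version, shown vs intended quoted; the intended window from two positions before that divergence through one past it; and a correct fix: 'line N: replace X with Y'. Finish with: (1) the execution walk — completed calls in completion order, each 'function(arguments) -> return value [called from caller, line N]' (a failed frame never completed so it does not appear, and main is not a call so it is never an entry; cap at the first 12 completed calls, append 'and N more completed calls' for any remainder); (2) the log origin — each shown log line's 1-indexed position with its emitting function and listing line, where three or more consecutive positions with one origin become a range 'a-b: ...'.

Answer: the defect is in main at line 61.
The tell: The logs agree in full; only the final output differs.
Call chain: main -> derive_floor(31, 9) (called at line 60).
First divergence: none; the two logs match at every position.
Execution walk:
  trim_outliers([12, 3, 9, 7]) -> 31  [called from pick_anchor, line 25]
  screen_input([12, 3, 9, 7], 3) -> 1  [called from pick_anchor, line 26]
  shape_report(31, 1) -> 31  [called from pick_anchor, line 28]
  pick_anchor([12, 3, 9, 7], 3) -> 31  [called from main, line 56]
  tally_events([12, 3, 9, 7], 3) -> 1  [called from grade_run, line 38]
  grade_run([12, 3, 9, 7], 3) -> 9  [called from main, line 58]
  derive_floor(31, 9) -> 22  [called from main, line 60]
Log origins:
  1: from main, line 55
  2: from pick_anchor, line 24
  3: from trim_outliers, line 2
  4: from trim_outliers, line 6
  5: from screen_input, line 14
  6: from pick_anchor, line 27
  7: from shape_report, line 18
  8: from main, line 57
  9: from grade_run, line 37
  10: from tally_events, line 31
  11: from grade_run, line 39
  12: from main, line 59
  13: from derive_floor, line 44
A correct fix: line 61: replace `pos` with `count`.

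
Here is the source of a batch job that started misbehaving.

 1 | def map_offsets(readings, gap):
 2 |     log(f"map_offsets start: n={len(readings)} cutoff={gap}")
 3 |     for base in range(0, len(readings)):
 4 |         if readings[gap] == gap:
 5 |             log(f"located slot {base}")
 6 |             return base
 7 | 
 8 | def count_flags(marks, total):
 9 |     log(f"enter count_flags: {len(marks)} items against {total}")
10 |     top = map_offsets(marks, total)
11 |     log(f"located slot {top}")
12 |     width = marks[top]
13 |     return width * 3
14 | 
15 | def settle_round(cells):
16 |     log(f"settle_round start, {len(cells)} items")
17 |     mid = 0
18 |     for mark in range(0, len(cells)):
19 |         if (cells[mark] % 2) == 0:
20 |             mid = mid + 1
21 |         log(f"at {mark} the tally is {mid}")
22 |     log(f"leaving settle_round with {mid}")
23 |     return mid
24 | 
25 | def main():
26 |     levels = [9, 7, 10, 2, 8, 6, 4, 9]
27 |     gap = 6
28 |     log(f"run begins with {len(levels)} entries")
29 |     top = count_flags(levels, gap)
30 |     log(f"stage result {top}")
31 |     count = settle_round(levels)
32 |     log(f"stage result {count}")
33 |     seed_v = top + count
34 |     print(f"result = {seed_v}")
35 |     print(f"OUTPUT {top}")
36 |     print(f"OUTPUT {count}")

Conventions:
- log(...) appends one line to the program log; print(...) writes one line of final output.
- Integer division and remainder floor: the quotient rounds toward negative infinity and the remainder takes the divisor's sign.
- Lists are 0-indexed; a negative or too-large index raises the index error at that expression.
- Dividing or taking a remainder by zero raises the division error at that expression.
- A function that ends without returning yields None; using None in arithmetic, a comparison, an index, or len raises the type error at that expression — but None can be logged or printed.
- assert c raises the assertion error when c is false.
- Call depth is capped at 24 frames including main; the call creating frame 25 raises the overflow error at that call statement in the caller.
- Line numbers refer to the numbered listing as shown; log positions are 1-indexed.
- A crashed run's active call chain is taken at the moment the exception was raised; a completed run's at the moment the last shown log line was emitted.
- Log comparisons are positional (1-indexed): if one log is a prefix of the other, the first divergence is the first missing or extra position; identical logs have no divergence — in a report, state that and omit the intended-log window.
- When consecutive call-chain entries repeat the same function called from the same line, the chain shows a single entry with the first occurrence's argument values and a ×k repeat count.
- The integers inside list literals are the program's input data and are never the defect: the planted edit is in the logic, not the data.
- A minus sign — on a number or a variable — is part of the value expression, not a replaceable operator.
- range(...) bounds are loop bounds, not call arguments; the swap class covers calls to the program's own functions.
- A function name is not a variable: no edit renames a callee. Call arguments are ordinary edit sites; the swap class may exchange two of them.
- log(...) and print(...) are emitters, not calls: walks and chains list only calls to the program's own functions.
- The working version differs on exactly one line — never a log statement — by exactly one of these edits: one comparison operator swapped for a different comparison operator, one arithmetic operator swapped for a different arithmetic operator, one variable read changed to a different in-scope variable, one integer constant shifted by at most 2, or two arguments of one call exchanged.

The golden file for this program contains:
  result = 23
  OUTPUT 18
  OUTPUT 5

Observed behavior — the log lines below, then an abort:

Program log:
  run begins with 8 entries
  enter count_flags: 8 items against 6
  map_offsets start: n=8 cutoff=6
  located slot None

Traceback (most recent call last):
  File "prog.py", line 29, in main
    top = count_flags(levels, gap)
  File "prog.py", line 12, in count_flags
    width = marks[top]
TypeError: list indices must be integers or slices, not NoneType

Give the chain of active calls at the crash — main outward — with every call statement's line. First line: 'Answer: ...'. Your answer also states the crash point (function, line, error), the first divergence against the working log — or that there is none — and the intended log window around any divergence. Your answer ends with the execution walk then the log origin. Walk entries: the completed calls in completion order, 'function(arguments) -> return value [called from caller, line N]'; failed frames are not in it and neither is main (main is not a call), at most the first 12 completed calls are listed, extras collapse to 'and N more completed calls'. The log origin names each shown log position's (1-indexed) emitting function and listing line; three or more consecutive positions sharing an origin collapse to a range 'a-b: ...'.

Answer: main -> count_flags (called at line 29).
Core observation: The log first diverges at position 4: the faulty run prints 'located slot None' where the working version prints 'located slot 5'.
Crash: count_flags, line 12, TypeError.
First divergence: at position 4 the run shows 'located slot None' where the working version logs 'located slot 5'.
Intended log window:
  2: enter count_flags: 8 items against 6
  3: map_offsets start: n=8 cutoff=6
  4: located slot 5
  5: located slot 5
Execution walk:
  map_offsets([9, 7, 10, 2, 8, 6, 4, 9], 6) -> None  [called from count_flags, line 10]
Log line origins:
  1 — main, line 28
  2 — count_flags, line 9
  3 — map_offsets, line 2
  4 — count_flags, line 11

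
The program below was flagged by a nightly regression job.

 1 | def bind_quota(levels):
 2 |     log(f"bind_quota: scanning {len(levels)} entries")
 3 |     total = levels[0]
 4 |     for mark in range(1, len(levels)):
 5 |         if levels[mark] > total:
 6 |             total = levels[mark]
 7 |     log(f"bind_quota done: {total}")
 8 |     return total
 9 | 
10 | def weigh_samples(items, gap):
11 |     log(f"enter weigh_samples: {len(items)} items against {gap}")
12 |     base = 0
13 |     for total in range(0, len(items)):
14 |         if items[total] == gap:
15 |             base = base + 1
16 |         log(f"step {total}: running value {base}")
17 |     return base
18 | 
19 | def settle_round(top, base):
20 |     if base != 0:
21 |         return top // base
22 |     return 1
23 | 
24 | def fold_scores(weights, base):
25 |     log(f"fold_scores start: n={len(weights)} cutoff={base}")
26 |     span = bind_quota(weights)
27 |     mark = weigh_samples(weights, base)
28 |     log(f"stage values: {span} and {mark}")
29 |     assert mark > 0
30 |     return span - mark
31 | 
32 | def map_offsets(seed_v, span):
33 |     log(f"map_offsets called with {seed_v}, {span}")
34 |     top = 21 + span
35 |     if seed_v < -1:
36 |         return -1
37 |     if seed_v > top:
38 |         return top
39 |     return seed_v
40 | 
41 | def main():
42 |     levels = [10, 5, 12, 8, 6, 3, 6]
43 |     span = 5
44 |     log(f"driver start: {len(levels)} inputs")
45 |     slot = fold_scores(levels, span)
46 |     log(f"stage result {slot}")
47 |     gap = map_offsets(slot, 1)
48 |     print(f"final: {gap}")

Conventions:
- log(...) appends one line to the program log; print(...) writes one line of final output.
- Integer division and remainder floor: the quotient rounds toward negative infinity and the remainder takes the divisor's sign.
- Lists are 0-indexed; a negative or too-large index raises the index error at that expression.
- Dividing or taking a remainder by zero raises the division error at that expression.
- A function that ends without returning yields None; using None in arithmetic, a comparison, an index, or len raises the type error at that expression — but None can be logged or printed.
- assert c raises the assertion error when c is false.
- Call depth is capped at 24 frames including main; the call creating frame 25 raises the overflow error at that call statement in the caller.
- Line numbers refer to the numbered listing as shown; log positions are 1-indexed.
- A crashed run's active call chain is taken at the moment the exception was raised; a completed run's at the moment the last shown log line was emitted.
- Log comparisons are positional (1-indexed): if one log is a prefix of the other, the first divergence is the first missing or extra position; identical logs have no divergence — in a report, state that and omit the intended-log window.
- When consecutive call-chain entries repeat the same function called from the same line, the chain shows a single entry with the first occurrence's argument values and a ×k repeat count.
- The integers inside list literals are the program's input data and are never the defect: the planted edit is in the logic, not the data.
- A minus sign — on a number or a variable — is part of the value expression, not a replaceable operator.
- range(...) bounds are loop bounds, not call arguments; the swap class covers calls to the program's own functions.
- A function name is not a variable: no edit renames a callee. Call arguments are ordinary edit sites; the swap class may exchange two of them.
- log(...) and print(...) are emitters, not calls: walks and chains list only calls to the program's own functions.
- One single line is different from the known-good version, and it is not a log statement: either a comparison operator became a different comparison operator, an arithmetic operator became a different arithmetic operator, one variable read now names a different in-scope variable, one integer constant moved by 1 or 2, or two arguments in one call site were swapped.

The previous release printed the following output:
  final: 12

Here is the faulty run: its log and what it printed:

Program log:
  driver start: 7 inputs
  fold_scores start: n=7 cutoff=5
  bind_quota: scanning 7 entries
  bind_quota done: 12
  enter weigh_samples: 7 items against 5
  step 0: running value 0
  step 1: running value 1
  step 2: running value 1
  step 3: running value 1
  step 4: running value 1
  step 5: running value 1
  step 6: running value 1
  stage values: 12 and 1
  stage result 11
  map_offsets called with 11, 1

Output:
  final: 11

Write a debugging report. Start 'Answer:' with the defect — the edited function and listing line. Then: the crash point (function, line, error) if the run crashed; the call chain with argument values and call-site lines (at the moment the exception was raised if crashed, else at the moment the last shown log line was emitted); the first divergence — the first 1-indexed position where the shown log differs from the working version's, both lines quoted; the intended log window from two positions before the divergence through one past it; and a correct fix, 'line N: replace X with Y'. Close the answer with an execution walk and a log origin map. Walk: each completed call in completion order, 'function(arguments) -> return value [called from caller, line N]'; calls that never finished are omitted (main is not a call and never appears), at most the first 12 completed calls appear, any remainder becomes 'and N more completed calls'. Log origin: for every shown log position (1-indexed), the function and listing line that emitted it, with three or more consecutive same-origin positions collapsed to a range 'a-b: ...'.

Answer: the defect is in fold_scores at line 30.
Core observation: Log line 14 is where behavior first shows: 'stage result 11' appears instead of 'stage result 12'.
Call chain: main -> map_offsets(11, 1) (called at line 47).
First divergence: at position 14 the run shows 'stage result 11' where the working version logs 'stage result 12'.
Intended log window:
  12: step 6: running value 1
  13: stage values: 12 and 1
  14: stage result 12
  15: map_offsets called with 12, 1
Execution walk:
  bind_quota([10, 5, 12, 8, 6, 3, 6]) -> 12  [called from fold_scores, line 26]
  weigh_samples([10, 5, 12, 8, 6, 3, 6], 5) -> 1  [called from fold_scores, line 27]
  fold_scores([10, 5, 12, 8, 6, 3, 6], 5) -> 11  [called from main, line 45]
  map_offsets(11, 1) -> 11  [called from main, line 47]
Log origin:
  1: logged in main at line 44
  2: logged in fold_scores at line 25
  3: logged in bind_quota at line 2
  4: logged in bind_quota at line 7
  5: logged in weigh_samples at line 11
  6-12: logged in weigh_samples at line 16
  13: logged in fold_scores at line 28
  14: logged in main at line 46
  15: logged in map_offsets at line 33
A correct fix: line 30: replace `-` with `//`.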